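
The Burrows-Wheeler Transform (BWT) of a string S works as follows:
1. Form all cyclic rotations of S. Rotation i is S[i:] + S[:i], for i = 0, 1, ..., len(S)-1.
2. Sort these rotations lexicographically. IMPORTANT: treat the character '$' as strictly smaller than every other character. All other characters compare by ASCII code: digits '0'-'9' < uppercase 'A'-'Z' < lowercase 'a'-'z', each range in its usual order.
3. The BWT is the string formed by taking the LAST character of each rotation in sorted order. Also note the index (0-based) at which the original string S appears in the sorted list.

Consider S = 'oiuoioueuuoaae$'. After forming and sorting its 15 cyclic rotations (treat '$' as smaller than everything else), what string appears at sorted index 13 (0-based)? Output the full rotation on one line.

Answer: uoioueuuoaae$oi

Derivation:
All 15 rotations (rotation i = S[i:]+S[:i]):
  rot[0] = oiuoioueuuoaae$
  rot[1] = iuoioueuuoaae$o
  rot[2] = uoioueuuoaae$oi
  rot[3] = oioueuuoaae$oiu
  rot[4] = ioueuuoaae$oiuo
  rot[5] = oueuuoaae$oiuoi
  rot[6] = ueuuoaae$oiuoio
  rot[7] = euuoaae$oiuoiou
  rot[8] = uuoaae$oiuoioue
  rot[9] = uoaae$oiuoioueu
  rot[10] = oaae$oiuoioueuu
  rot[11] = aae$oiuoioueuuo
  rot[12] = ae$oiuoioueuuoa
  rot[13] = e$oiuoioueuuoaa
  rot[14] = $oiuoioueuuoaae
Sorted (with $ < everything):
  sorted[0] = $oiuoioueuuoaae
  sorted[1] = aae$oiuoioueuuo
  sorted[2] = ae$oiuoioueuuoa
  sorted[3] = e$oiuoioueuuoaa
  sorted[4] = euuoaae$oiuoiou
  sorted[5] = ioueuuoaae$oiuo
  sorted[6] = iuoioueuuoaae$o
  sorted[7] = oaae$oiuoioueuu
  sorted[8] = oioueuuoaae$oiu
  sorted[9] = oiuoioueuuoaae$
  sorted[10] = oueuuoaae$oiuoi
  sorted[11] = ueuuoaae$oiuoio
  sorted[12] = uoaae$oiuoioueu
  sorted[13] = uoioueuuoaae$oi
  sorted[14] = uuoaae$oiuoioue
sorted[13] = uoioueuuoaae$oi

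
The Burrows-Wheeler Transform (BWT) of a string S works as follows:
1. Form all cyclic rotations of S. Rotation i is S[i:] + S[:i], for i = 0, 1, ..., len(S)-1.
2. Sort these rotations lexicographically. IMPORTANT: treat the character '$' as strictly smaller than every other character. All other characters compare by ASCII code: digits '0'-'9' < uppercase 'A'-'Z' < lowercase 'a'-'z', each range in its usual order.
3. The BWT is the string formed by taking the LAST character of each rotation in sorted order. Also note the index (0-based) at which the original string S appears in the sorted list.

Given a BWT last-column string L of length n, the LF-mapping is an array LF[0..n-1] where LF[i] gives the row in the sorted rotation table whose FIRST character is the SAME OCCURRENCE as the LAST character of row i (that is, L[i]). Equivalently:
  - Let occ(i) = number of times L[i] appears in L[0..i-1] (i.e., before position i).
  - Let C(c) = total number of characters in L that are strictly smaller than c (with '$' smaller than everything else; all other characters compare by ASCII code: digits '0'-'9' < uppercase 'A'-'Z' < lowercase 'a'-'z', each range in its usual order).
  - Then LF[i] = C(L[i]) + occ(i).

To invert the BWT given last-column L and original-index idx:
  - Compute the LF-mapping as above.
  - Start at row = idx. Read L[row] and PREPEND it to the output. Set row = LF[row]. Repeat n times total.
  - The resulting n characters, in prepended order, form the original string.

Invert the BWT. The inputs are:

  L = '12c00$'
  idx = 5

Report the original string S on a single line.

Answer: c0201$

Derivation:
LF mapping: 3 4 5 1 2 0
Walk LF starting at row 5, prepending L[row]:
  step 1: row=5, L[5]='$', prepend. Next row=LF[5]=0
  step 2: row=0, L[0]='1', prepend. Next row=LF[0]=3
  step 3: row=3, L[3]='0', prepend. Next row=LF[3]=1
  step 4: row=1, L[1]='2', prepend. Next row=LF[1]=4
  step 5: row=4, L[4]='0', prepend. Next row=LF[4]=2
  step 6: row=2, L[2]='c', prepend. Next row=LF[2]=5
Reversed output: c0201$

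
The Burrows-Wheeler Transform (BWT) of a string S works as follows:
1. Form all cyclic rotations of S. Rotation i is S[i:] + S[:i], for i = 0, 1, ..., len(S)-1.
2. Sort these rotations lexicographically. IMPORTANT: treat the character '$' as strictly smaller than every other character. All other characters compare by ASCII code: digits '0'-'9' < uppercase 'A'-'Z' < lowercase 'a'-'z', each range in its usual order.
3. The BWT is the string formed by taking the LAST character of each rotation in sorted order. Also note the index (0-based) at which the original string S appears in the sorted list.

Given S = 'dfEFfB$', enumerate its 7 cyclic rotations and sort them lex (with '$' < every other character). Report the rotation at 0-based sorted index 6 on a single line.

Answer: fEFfB$d

Derivation:
All 7 rotations (rotation i = S[i:]+S[:i]):
  rot[0] = dfEFfB$
  rot[1] = fEFfB$d
  rot[2] = EFfB$df
  rot[3] = FfB$dfE
  rot[4] = fB$dfEF
  rot[5] = B$dfEFf
  rot[6] = $dfEFfB
Sorted (with $ < everything):
  sorted[0] = $dfEFfB
  sorted[1] = B$dfEFf
  sorted[2] = EFfB$df
  sorted[3] = FfB$dfE
  sorted[4] = dfEFfB$
  sorted[5] = fB$dfEF
  sorted[6] = fEFfB$d
sorted[6] = fEFfB$d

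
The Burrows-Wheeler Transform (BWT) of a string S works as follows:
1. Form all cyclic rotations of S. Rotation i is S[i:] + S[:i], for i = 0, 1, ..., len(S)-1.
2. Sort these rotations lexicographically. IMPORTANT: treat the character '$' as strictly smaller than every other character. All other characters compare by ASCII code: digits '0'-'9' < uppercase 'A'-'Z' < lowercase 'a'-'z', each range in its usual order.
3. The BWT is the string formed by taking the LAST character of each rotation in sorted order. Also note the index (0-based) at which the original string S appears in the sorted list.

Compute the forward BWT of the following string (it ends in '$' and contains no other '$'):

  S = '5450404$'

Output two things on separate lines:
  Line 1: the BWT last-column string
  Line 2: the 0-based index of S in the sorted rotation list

All 8 rotations (rotation i = S[i:]+S[:i]):
  rot[0] = 5450404$
  rot[1] = 450404$5
  rot[2] = 50404$54
  rot[3] = 0404$545
  rot[4] = 404$5450
  rot[5] = 04$54504
  rot[6] = 4$545040
  rot[7] = $5450404
Sorted (with $ < everything):
  sorted[0] = $5450404  (last char: '4')
  sorted[1] = 04$54504  (last char: '4')
  sorted[2] = 0404$545  (last char: '5')
  sorted[3] = 4$545040  (last char: '0')
  sorted[4] = 404$5450  (last char: '0')
  sorted[5] = 450404$5  (last char: '5')
  sorted[6] = 50404$54  (last char: '4')
  sorted[7] = 5450404$  (last char: '$')
Last column: 4450054$
Original string S is at sorted index 7

Answer: 4450054$
7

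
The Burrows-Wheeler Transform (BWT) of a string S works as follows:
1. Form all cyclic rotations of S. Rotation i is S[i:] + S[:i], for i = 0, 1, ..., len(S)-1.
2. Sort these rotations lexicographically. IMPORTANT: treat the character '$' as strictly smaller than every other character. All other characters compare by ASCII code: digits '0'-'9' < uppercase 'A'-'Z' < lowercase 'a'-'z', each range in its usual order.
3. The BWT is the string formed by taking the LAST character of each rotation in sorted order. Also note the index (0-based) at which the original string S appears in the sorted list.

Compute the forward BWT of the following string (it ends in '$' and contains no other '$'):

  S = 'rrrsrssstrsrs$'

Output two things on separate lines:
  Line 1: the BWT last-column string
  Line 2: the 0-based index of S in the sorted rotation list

Answer: s$rstrsrrrrsss
1

Derivation:
All 14 rotations (rotation i = S[i:]+S[:i]):
  rot[0] = rrrsrssstrsrs$
  rot[1] = rrsrssstrsrs$r
  rot[2] = rsrssstrsrs$rr
  rot[3] = srssstrsrs$rrr
  rot[4] = rssstrsrs$rrrs
  rot[5] = ssstrsrs$rrrsr
  rot[6] = sstrsrs$rrrsrs
  rot[7] = strsrs$rrrsrss
  rot[8] = trsrs$rrrsrsss
  rot[9] = rsrs$rrrsrssst
  rot[10] = srs$rrrsrssstr
  rot[11] = rs$rrrsrssstrs
  rot[12] = s$rrrsrssstrsr
  rot[13] = $rrrsrssstrsrs
Sorted (with $ < everything):
  sorted[0] = $rrrsrssstrsrs  (last char: 's')
  sorted[1] = rrrsrssstrsrs$  (last char: '$')
  sorted[2] = rrsrssstrsrs$r  (last char: 'r')
  sorted[3] = rs$rrrsrssstrs  (last char: 's')
  sorted[4] = rsrs$rrrsrssst  (last char: 't')
  sorted[5] = rsrssstrsrs$rr  (last char: 'r')
  sorted[6] = rssstrsrs$rrrs  (last char: 's')
  sorted[7] = s$rrrsrssstrsr  (last char: 'r')
  sorted[8] = srs$rrrsrssstr  (last char: 'r')
  sorted[9] = srssstrsrs$rrr  (last char: 'r')
  sorted[10] = ssstrsrs$rrrsr  (last char: 'r')
  sorted[11] = sstrsrs$rrrsrs  (last char: 's')
  sorted[12] = strsrs$rrrsrss  (last char: 's')
  sorted[13] = trsrs$rrrsrsss  (last char: 's')
Last column: s$rstrsrrrrsss
Original string S is at sorted index 1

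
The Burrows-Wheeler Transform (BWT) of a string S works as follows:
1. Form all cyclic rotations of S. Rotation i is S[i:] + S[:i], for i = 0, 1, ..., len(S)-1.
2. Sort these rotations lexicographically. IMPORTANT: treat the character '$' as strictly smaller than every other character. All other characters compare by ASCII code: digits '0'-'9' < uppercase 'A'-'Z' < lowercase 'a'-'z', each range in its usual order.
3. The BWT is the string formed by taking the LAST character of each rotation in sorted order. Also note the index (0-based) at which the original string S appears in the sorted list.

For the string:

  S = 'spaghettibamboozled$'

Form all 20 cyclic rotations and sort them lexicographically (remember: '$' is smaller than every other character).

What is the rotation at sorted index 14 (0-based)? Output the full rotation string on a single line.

Answer: ozled$spaghettibambo

Derivation:
All 20 rotations (rotation i = S[i:]+S[:i]):
  rot[0] = spaghettibamboozled$
  rot[1] = paghettibamboozled$s
  rot[2] = aghettibamboozled$sp
  rot[3] = ghettibamboozled$spa
  rot[4] = hettibamboozled$spag
  rot[5] = ettibamboozled$spagh
  rot[6] = ttibamboozled$spaghe
  rot[7] = tibamboozled$spaghet
  rot[8] = ibamboozled$spaghett
  rot[9] = bamboozled$spaghetti
  rot[10] = amboozled$spaghettib
  rot[11] = mboozled$spaghettiba
  rot[12] = boozled$spaghettibam
  rot[13] = oozled$spaghettibamb
  rot[14] = ozled$spaghettibambo
  rot[15] = zled$spaghettibamboo
  rot[16] = led$spaghettibambooz
  rot[17] = ed$spaghettibamboozl
  rot[18] = d$spaghettibamboozle
  rot[19] = $spaghettibamboozled
Sorted (with $ < everything):
  sorted[0] = $spaghettibamboozled
  sorted[1] = aghettibamboozled$sp
  sorted[2] = amboozled$spaghettib
  sorted[3] = bamboozled$spaghetti
  sorted[4] = boozled$spaghettibam
  sorted[5] = d$spaghettibamboozle
  sorted[6] = ed$spaghettibamboozl
  sorted[7] = ettibamboozled$spagh
  sorted[8] = ghettibamboozled$spa
  sorted[9] = hettibamboozled$spag
  sorted[10] = ibamboozled$spaghett
  sorted[11] = led$spaghettibambooz
  sorted[12] = mboozled$spaghettiba
  sorted[13] = oozled$spaghettibamb
  sorted[14] = ozled$spaghettibambo
  sorted[15] = paghettibamboozled$s
  sorted[16] = spaghettibamboozled$
  sorted[17] = tibamboozled$spaghet
  sorted[18] = ttibamboozled$spaghe
  sorted[19] = zled$spaghettibamboo
sorted[14] = ozled$spaghettibambo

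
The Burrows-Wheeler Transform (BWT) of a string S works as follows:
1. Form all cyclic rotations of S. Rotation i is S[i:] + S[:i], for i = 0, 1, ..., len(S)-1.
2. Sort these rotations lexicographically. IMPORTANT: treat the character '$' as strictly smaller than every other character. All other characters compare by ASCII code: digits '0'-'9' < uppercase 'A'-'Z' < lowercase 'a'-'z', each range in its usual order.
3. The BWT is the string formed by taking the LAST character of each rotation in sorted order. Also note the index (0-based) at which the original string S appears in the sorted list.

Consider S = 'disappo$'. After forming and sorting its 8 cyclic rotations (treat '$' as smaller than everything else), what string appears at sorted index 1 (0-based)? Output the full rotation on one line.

Answer: appo$dis

Derivation:
All 8 rotations (rotation i = S[i:]+S[:i]):
  rot[0] = disappo$
  rot[1] = isappo$d
  rot[2] = sappo$di
  rot[3] = appo$dis
  rot[4] = ppo$disa
  rot[5] = po$disap
  rot[6] = o$disapp
  rot[7] = $disappo
Sorted (with $ < everything):
  sorted[0] = $disappo
  sorted[1] = appo$dis
  sorted[2] = disappo$
  sorted[3] = isappo$d
  sorted[4] = o$disapp
  sorted[5] = po$disap
  sorted[6] = ppo$disa
  sorted[7] = sappo$di
sorted[1] = appo$dis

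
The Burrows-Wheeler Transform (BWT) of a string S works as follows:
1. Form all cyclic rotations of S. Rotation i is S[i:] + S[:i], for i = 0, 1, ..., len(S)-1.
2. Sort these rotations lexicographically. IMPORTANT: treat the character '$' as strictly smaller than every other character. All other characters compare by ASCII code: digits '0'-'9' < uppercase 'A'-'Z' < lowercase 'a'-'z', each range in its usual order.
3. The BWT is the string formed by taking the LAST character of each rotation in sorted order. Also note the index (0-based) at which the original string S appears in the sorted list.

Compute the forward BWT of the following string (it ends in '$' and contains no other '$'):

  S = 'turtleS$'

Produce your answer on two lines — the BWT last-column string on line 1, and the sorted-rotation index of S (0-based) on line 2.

All 8 rotations (rotation i = S[i:]+S[:i]):
  rot[0] = turtleS$
  rot[1] = urtleS$t
  rot[2] = rtleS$tu
  rot[3] = tleS$tur
  rot[4] = leS$turt
  rot[5] = eS$turtl
  rot[6] = S$turtle
  rot[7] = $turtleS
Sorted (with $ < everything):
  sorted[0] = $turtleS  (last char: 'S')
  sorted[1] = S$turtle  (last char: 'e')
  sorted[2] = eS$turtl  (last char: 'l')
  sorted[3] = leS$turt  (last char: 't')
  sorted[4] = rtleS$tu  (last char: 'u')
  sorted[5] = tleS$tur  (last char: 'r')
  sorted[6] = turtleS$  (last char: '$')
  sorted[7] = urtleS$t  (last char: 't')
Last column: Seltur$t
Original string S is at sorted index 6

Answer: Seltur$t
6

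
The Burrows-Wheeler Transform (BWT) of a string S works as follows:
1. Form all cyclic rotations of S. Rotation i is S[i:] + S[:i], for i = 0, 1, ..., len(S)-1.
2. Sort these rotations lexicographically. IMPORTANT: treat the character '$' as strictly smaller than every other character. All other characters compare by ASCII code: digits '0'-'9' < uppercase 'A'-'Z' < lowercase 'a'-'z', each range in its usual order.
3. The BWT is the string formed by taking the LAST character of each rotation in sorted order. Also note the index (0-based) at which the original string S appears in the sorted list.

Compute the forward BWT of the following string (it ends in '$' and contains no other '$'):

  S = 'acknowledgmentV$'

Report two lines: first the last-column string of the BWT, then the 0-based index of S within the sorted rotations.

Answer: Vt$aelmdcwgkenno
2

Derivation:
All 16 rotations (rotation i = S[i:]+S[:i]):
  rot[0] = acknowledgmentV$
  rot[1] = cknowledgmentV$a
  rot[2] = knowledgmentV$ac
  rot[3] = nowledgmentV$ack
  rot[4] = owledgmentV$ackn
  rot[5] = wledgmentV$ackno
  rot[6] = ledgmentV$acknow
  rot[7] = edgmentV$acknowl
  rot[8] = dgmentV$acknowle
  rot[9] = gmentV$acknowled
  rot[10] = mentV$acknowledg
  rot[11] = entV$acknowledgm
  rot[12] = ntV$acknowledgme
  rot[13] = tV$acknowledgmen
  rot[14] = V$acknowledgment
  rot[15] = $acknowledgmentV
Sorted (with $ < everything):
  sorted[0] = $acknowledgmentV  (last char: 'V')
  sorted[1] = V$acknowledgment  (last char: 't')
  sorted[2] = acknowledgmentV$  (last char: '$')
  sorted[3] = cknowledgmentV$a  (last char: 'a')
  sorted[4] = dgmentV$acknowle  (last char: 'e')
  sorted[5] = edgmentV$acknowl  (last char: 'l')
  sorted[6] = entV$acknowledgm  (last char: 'm')
  sorted[7] = gmentV$acknowled  (last char: 'd')
  sorted[8] = knowledgmentV$ac  (last char: 'c')
  sorted[9] = ledgmentV$acknow  (last char: 'w')
  sorted[10] = mentV$acknowledg  (last char: 'g')
  sorted[11] = nowledgmentV$ack  (last char: 'k')
  sorted[12] = ntV$acknowledgme  (last char: 'e')
  sorted[13] = owledgmentV$ackn  (last char: 'n')
  sorted[14] = tV$acknowledgmen  (last char: 'n')
  sorted[15] = wledgmentV$ackno  (last char: 'o')
Last column: Vt$aelmdcwgkenno
Original string S is at sorted index 2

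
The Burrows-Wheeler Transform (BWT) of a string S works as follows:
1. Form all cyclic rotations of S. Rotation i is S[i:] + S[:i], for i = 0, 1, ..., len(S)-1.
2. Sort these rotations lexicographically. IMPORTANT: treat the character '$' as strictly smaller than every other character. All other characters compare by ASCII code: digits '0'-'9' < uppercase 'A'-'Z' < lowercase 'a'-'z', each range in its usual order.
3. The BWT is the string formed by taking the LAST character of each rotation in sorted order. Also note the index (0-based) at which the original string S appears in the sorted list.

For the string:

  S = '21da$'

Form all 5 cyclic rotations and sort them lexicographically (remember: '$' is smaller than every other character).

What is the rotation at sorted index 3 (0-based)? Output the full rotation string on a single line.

All 5 rotations (rotation i = S[i:]+S[:i]):
  rot[0] = 21da$
  rot[1] = 1da$2
  rot[2] = da$21
  rot[3] = a$21d
  rot[4] = $21da
Sorted (with $ < everything):
  sorted[0] = $21da
  sorted[1] = 1da$2
  sorted[2] = 21da$
  sorted[3] = a$21d
  sorted[4] = da$21
sorted[3] = a$21d

Answer: a$21d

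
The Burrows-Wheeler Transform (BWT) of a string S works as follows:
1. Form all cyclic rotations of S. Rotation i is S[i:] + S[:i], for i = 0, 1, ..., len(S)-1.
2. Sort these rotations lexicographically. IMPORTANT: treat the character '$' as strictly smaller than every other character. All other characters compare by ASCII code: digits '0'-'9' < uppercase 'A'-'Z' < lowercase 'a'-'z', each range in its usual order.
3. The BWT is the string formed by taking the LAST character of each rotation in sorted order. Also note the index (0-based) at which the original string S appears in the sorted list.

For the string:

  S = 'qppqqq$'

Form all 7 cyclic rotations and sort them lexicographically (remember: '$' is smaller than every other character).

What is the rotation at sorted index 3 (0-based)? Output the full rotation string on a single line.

All 7 rotations (rotation i = S[i:]+S[:i]):
  rot[0] = qppqqq$
  rot[1] = ppqqq$q
  rot[2] = pqqq$qp
  rot[3] = qqq$qpp
  rot[4] = qq$qppq
  rot[5] = q$qppqq
  rot[6] = $qppqqq
Sorted (with $ < everything):
  sorted[0] = $qppqqq
  sorted[1] = ppqqq$q
  sorted[2] = pqqq$qp
  sorted[3] = q$qppqq
  sorted[4] = qppqqq$
  sorted[5] = qq$qppq
  sorted[6] = qqq$qpp
sorted[3] = q$qppqq

Answer: q$qppqq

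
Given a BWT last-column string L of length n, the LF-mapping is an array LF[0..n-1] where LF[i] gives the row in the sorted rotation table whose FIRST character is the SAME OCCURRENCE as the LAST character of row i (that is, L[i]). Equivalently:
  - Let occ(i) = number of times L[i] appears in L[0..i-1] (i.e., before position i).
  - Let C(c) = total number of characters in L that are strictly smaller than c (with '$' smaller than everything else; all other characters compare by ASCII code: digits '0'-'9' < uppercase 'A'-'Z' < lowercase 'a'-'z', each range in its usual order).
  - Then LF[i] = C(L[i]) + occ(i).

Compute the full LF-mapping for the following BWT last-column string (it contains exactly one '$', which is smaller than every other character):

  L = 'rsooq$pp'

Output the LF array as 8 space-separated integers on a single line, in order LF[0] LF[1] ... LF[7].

Char counts: '$':1, 'o':2, 'p':2, 'q':1, 'r':1, 's':1
C (first-col start): C('$')=0, C('o')=1, C('p')=3, C('q')=5, C('r')=6, C('s')=7
L[0]='r': occ=0, LF[0]=C('r')+0=6+0=6
L[1]='s': occ=0, LF[1]=C('s')+0=7+0=7
L[2]='o': occ=0, LF[2]=C('o')+0=1+0=1
L[3]='o': occ=1, LF[3]=C('o')+1=1+1=2
L[4]='q': occ=0, LF[4]=C('q')+0=5+0=5
L[5]='$': occ=0, LF[5]=C('$')+0=0+0=0
L[6]='p': occ=0, LF[6]=C('p')+0=3+0=3
L[7]='p': occ=1, LF[7]=C('p')+1=3+1=4

Answer: 6 7 1 2 5 0 3 4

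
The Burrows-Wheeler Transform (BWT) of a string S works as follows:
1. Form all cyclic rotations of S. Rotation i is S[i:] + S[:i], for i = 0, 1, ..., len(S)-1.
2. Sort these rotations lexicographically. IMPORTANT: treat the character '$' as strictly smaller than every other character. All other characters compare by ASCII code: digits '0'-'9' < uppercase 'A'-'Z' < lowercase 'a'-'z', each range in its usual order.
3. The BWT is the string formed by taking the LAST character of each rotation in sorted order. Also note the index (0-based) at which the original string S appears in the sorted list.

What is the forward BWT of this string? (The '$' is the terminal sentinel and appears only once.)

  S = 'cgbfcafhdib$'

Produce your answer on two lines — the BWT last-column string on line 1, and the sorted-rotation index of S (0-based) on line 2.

Answer: bcigf$hbacfd
5

Derivation:
All 12 rotations (rotation i = S[i:]+S[:i]):
  rot[0] = cgbfcafhdib$
  rot[1] = gbfcafhdib$c
  rot[2] = bfcafhdib$cg
  rot[3] = fcafhdib$cgb
  rot[4] = cafhdib$cgbf
  rot[5] = afhdib$cgbfc
  rot[6] = fhdib$cgbfca
  rot[7] = hdib$cgbfcaf
  rot[8] = dib$cgbfcafh
  rot[9] = ib$cgbfcafhd
  rot[10] = b$cgbfcafhdi
  rot[11] = $cgbfcafhdib
Sorted (with $ < everything):
  sorted[0] = $cgbfcafhdib  (last char: 'b')
  sorted[1] = afhdib$cgbfc  (last char: 'c')
  sorted[2] = b$cgbfcafhdi  (last char: 'i')
  sorted[3] = bfcafhdib$cg  (last char: 'g')
  sorted[4] = cafhdib$cgbf  (last char: 'f')
  sorted[5] = cgbfcafhdib$  (last char: '$')
  sorted[6] = dib$cgbfcafh  (last char: 'h')
  sorted[7] = fcafhdib$cgb  (last char: 'b')
  sorted[8] = fhdib$cgbfca  (last char: 'a')
  sorted[9] = gbfcafhdib$c  (last char: 'c')
  sorted[10] = hdib$cgbfcaf  (last char: 'f')
  sorted[11] = ib$cgbfcafhd  (last char: 'd')
Last column: bcigf$hbacfd
Original string S is at sorted index 5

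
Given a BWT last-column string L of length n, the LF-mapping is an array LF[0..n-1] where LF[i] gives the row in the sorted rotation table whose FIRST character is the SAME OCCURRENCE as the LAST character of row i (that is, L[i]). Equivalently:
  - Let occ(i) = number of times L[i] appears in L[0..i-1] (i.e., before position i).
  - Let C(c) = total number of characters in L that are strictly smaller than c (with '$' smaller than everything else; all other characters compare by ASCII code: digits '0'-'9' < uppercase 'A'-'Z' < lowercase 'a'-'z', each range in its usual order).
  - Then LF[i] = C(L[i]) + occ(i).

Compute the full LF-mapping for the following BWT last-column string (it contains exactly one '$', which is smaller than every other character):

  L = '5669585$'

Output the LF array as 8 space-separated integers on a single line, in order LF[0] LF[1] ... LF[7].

Answer: 1 4 5 7 2 6 3 0

Derivation:
Char counts: '$':1, '5':3, '6':2, '8':1, '9':1
C (first-col start): C('$')=0, C('5')=1, C('6')=4, C('8')=6, C('9')=7
L[0]='5': occ=0, LF[0]=C('5')+0=1+0=1
L[1]='6': occ=0, LF[1]=C('6')+0=4+0=4
L[2]='6': occ=1, LF[2]=C('6')+1=4+1=5
L[3]='9': occ=0, LF[3]=C('9')+0=7+0=7
L[4]='5': occ=1, LF[4]=C('5')+1=1+1=2
L[5]='8': occ=0, LF[5]=C('8')+0=6+0=6
L[6]='5': occ=2, LF[6]=C('5')+2=1+2=3
L[7]='$': occ=0, LF[7]=C('$')+0=0+0=0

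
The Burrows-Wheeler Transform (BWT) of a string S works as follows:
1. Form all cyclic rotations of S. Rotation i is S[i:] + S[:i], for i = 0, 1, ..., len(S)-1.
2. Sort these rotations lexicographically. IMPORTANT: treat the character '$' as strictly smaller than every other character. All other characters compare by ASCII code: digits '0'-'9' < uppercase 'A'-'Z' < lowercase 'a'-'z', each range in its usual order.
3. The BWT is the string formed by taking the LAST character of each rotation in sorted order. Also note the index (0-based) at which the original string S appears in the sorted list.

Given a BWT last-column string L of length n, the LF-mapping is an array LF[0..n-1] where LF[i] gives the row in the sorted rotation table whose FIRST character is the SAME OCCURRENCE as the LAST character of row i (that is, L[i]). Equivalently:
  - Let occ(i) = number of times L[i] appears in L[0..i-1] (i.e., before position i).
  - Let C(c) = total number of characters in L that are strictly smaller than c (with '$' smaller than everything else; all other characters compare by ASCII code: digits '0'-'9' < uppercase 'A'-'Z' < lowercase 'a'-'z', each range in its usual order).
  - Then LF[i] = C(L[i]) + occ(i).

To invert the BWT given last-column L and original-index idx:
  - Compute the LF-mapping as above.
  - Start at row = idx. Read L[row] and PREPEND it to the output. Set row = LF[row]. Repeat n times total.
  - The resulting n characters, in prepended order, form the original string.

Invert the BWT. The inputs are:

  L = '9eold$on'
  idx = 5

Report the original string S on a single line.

LF mapping: 1 3 6 4 2 0 7 5
Walk LF starting at row 5, prepending L[row]:
  step 1: row=5, L[5]='$', prepend. Next row=LF[5]=0
  step 2: row=0, L[0]='9', prepend. Next row=LF[0]=1
  step 3: row=1, L[1]='e', prepend. Next row=LF[1]=3
  step 4: row=3, L[3]='l', prepend. Next row=LF[3]=4
  step 5: row=4, L[4]='d', prepend. Next row=LF[4]=2
  step 6: row=2, L[2]='o', prepend. Next row=LF[2]=6
  step 7: row=6, L[6]='o', prepend. Next row=LF[6]=7
  step 8: row=7, L[7]='n', prepend. Next row=LF[7]=5
Reversed output: noodle9$

Answer: noodle9$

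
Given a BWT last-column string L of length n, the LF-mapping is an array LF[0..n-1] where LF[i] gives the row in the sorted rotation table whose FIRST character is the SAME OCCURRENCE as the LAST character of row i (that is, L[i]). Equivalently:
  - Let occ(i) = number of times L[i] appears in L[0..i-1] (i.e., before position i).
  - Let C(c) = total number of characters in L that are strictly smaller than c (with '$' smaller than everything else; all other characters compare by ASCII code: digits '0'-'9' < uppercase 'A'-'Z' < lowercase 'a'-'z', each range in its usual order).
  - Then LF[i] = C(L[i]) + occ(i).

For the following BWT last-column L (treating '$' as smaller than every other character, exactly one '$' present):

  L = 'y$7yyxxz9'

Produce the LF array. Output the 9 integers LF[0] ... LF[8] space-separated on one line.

Char counts: '$':1, '7':1, '9':1, 'x':2, 'y':3, 'z':1
C (first-col start): C('$')=0, C('7')=1, C('9')=2, C('x')=3, C('y')=5, C('z')=8
L[0]='y': occ=0, LF[0]=C('y')+0=5+0=5
L[1]='$': occ=0, LF[1]=C('$')+0=0+0=0
L[2]='7': occ=0, LF[2]=C('7')+0=1+0=1
L[3]='y': occ=1, LF[3]=C('y')+1=5+1=6
L[4]='y': occ=2, LF[4]=C('y')+2=5+2=7
L[5]='x': occ=0, LF[5]=C('x')+0=3+0=3
L[6]='x': occ=1, LF[6]=C('x')+1=3+1=4
L[7]='z': occ=0, LF[7]=C('z')+0=8+0=8
L[8]='9': occ=0, LF[8]=C('9')+0=2+0=2

Answer: 5 0 1 6 7 3 4 8 2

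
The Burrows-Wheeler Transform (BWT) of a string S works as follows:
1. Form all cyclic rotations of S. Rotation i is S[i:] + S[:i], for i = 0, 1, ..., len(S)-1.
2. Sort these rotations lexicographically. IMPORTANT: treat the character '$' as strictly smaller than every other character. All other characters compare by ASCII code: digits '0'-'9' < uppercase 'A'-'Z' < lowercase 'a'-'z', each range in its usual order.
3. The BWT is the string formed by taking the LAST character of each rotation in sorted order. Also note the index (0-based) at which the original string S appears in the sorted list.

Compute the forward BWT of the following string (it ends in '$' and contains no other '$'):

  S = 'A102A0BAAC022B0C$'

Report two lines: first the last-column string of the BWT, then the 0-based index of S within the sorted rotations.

Answer: CC1ABA0022$BA200A
10

Derivation:
All 17 rotations (rotation i = S[i:]+S[:i]):
  rot[0] = A102A0BAAC022B0C$
  rot[1] = 102A0BAAC022B0C$A
  rot[2] = 02A0BAAC022B0C$A1
  rot[3] = 2A0BAAC022B0C$A10
  rot[4] = A0BAAC022B0C$A102
  rot[5] = 0BAAC022B0C$A102A
  rot[6] = BAAC022B0C$A102A0
  rot[7] = AAC022B0C$A102A0B
  rot[8] = AC022B0C$A102A0BA
  rot[9] = C022B0C$A102A0BAA
  rot[10] = 022B0C$A102A0BAAC
  rot[11] = 22B0C$A102A0BAAC0
  rot[12] = 2B0C$A102A0BAAC02
  rot[13] = B0C$A102A0BAAC022
  rot[14] = 0C$A102A0BAAC022B
  rot[15] = C$A102A0BAAC022B0
  rot[16] = $A102A0BAAC022B0C
Sorted (with $ < everything):
  sorted[0] = $A102A0BAAC022B0C  (last char: 'C')
  sorted[1] = 022B0C$A102A0BAAC  (last char: 'C')
  sorted[2] = 02A0BAAC022B0C$A1  (last char: '1')
  sorted[3] = 0BAAC022B0C$A102A  (last char: 'A')
  sorted[4] = 0C$A102A0BAAC022B  (last char: 'B')
  sorted[5] = 102A0BAAC022B0C$A  (last char: 'A')
  sorted[6] = 22B0C$A102A0BAAC0  (last char: '0')
  sorted[7] = 2A0BAAC022B0C$A10  (last char: '0')
  sorted[8] = 2B0C$A102A0BAAC02  (last char: '2')
  sorted[9] = A0BAAC022B0C$A102  (last char: '2')
  sorted[10] = A102A0BAAC022B0C$  (last char: '$')
  sorted[11] = AAC022B0C$A102A0B  (last char: 'B')
  sorted[12] = AC022B0C$A102A0BA  (last char: 'A')
  sorted[13] = B0C$A102A0BAAC022  (last char: '2')
  sorted[14] = BAAC022B0C$A102A0  (last char: '0')
  sorted[15] = C$A102A0BAAC022B0  (last char: '0')
  sorted[16] = C022B0C$A102A0BAA  (last char: 'A')
Last column: CC1ABA0022$BA200A
Original string S is at sorted index 10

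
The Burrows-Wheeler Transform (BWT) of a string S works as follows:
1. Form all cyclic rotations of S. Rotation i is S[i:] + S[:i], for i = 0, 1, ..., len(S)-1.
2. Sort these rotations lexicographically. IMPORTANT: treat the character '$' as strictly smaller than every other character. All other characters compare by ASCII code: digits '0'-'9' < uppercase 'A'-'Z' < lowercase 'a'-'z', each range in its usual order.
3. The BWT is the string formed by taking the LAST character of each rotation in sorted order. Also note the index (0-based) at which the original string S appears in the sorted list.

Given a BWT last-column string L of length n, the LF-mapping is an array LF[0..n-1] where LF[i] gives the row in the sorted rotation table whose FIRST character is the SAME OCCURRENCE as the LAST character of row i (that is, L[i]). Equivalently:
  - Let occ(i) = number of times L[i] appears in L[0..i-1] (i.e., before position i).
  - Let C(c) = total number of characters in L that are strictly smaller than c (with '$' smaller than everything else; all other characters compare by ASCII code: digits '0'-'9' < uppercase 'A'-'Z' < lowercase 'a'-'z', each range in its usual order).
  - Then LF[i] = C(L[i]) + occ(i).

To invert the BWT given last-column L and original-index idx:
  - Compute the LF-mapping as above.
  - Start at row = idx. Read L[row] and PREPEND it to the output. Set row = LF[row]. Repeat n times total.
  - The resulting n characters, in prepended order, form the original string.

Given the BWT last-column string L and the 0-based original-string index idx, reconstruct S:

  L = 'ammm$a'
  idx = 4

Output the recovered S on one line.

Answer: mamma$

Derivation:
LF mapping: 1 3 4 5 0 2
Walk LF starting at row 4, prepending L[row]:
  step 1: row=4, L[4]='$', prepend. Next row=LF[4]=0
  step 2: row=0, L[0]='a', prepend. Next row=LF[0]=1
  step 3: row=1, L[1]='m', prepend. Next row=LF[1]=3
  step 4: row=3, L[3]='m', prepend. Next row=LF[3]=5
  step 5: row=5, L[5]='a', prepend. Next row=LF[5]=2
  step 6: row=2, L[2]='m', prepend. Next row=LF[2]=4
Reversed output: mamma$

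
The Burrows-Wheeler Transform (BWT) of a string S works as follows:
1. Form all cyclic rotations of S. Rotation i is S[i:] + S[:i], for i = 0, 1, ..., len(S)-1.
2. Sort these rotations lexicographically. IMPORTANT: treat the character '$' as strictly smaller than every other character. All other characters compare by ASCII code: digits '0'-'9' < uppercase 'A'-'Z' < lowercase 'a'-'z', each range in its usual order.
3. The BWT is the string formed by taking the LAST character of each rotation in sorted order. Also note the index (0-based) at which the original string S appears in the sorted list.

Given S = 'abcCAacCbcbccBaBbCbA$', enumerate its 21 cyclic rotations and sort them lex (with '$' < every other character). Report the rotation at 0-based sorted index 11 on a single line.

All 21 rotations (rotation i = S[i:]+S[:i]):
  rot[0] = abcCAacCbcbccBaBbCbA$
  rot[1] = bcCAacCbcbccBaBbCbA$a
  rot[2] = cCAacCbcbccBaBbCbA$ab
  rot[3] = CAacCbcbccBaBbCbA$abc
  rot[4] = AacCbcbccBaBbCbA$abcC
  rot[5] = acCbcbccBaBbCbA$abcCA
  rot[6] = cCbcbccBaBbCbA$abcCAa
  rot[7] = CbcbccBaBbCbA$abcCAac
  rot[8] = bcbccBaBbCbA$abcCAacC
  rot[9] = cbccBaBbCbA$abcCAacCb
  rot[10] = bccBaBbCbA$abcCAacCbc
  rot[11] = ccBaBbCbA$abcCAacCbcb
  rot[12] = cBaBbCbA$abcCAacCbcbc
  rot[13] = BaBbCbA$abcCAacCbcbcc
  rot[14] = aBbCbA$abcCAacCbcbccB
  rot[15] = BbCbA$abcCAacCbcbccBa
  rot[16] = bCbA$abcCAacCbcbccBaB
  rot[17] = CbA$abcCAacCbcbccBaBb
  rot[18] = bA$abcCAacCbcbccBaBbC
  rot[19] = A$abcCAacCbcbccBaBbCb
  rot[20] = $abcCAacCbcbccBaBbCbA
Sorted (with $ < everything):
  sorted[0] = $abcCAacCbcbccBaBbCbA
  sorted[1] = A$abcCAacCbcbccBaBbCb
  sorted[2] = AacCbcbccBaBbCbA$abcC
  sorted[3] = BaBbCbA$abcCAacCbcbcc
  sorted[4] = BbCbA$abcCAacCbcbccBa
  sorted[5] = CAacCbcbccBaBbCbA$abc
  sorted[6] = CbA$abcCAacCbcbccBaBb
  sorted[7] = CbcbccBaBbCbA$abcCAac
  sorted[8] = aBbCbA$abcCAacCbcbccB
  sorted[9] = abcCAacCbcbccBaBbCbA$
  sorted[10] = acCbcbccBaBbCbA$abcCA
  sorted[11] = bA$abcCAacCbcbccBaBbC
  sorted[12] = bCbA$abcCAacCbcbccBaB
  sorted[13] = bcCAacCbcbccBaBbCbA$a
  sorted[14] = bcbccBaBbCbA$abcCAacC
  sorted[15] = bccBaBbCbA$abcCAacCbc
  sorted[16] = cBaBbCbA$abcCAacCbcbc
  sorted[17] = cCAacCbcbccBaBbCbA$ab
  sorted[18] = cCbcbccBaBbCbA$abcCAa
  sorted[19] = cbccBaBbCbA$abcCAacCb
  sorted[20] = ccBaBbCbA$abcCAacCbcb
sorted[11] = bA$abcCAacCbcbccBaBbC

Answer: bA$abcCAacCbcbccBaBbC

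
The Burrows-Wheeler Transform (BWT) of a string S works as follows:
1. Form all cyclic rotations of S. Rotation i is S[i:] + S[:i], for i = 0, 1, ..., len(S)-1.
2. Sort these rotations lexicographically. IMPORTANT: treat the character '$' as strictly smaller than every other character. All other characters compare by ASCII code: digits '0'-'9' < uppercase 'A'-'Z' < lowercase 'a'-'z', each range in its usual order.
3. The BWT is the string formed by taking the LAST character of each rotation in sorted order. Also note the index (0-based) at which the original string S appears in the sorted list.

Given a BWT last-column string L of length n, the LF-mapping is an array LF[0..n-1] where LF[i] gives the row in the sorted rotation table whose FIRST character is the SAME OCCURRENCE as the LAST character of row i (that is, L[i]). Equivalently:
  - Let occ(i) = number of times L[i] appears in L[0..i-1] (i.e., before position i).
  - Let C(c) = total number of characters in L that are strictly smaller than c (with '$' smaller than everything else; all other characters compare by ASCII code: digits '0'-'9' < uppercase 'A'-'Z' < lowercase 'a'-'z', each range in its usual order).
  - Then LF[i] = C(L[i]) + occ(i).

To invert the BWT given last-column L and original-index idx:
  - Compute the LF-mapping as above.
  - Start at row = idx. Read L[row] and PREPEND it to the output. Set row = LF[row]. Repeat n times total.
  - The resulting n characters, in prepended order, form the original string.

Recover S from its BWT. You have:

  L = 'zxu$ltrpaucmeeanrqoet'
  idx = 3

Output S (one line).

Answer: counterexamplequartz$

Derivation:
LF mapping: 20 19 17 0 7 15 13 11 1 18 3 8 4 5 2 9 14 12 10 6 16
Walk LF starting at row 3, prepending L[row]:
  step 1: row=3, L[3]='$', prepend. Next row=LF[3]=0
  step 2: row=0, L[0]='z', prepend. Next row=LF[0]=20
  step 3: row=20, L[20]='t', prepend. Next row=LF[20]=16
  step 4: row=16, L[16]='r', prepend. Next row=LF[16]=14
  step 5: row=14, L[14]='a', prepend. Next row=LF[14]=2
  step 6: row=2, L[2]='u', prepend. Next row=LF[2]=17
  step 7: row=17, L[17]='q', prepend. Next row=LF[17]=12
  step 8: row=12, L[12]='e', prepend. Next row=LF[12]=4
  step 9: row=4, L[4]='l', prepend. Next row=LF[4]=7
  step 10: row=7, L[7]='p', prepend. Next row=LF[7]=11
  step 11: row=11, L[11]='m', prepend. Next row=LF[11]=8
  step 12: row=8, L[8]='a', prepend. Next row=LF[8]=1
  step 13: row=1, L[1]='x', prepend. Next row=LF[1]=19
  step 14: row=19, L[19]='e', prepend. Next row=LF[19]=6
  step 15: row=6, L[6]='r', prepend. Next row=LF[6]=13
  step 16: row=13, L[13]='e', prepend. Next row=LF[13]=5
  step 17: row=5, L[5]='t', prepend. Next row=LF[5]=15
  step 18: row=15, L[15]='n', prepend. Next row=LF[15]=9
  step 19: row=9, L[9]='u', prepend. Next row=LF[9]=18
  step 20: row=18, L[18]='o', prepend. Next row=LF[18]=10
  step 21: row=10, L[10]='c', prepend. Next row=LF[10]=3
Reversed output: counterexamplequartz$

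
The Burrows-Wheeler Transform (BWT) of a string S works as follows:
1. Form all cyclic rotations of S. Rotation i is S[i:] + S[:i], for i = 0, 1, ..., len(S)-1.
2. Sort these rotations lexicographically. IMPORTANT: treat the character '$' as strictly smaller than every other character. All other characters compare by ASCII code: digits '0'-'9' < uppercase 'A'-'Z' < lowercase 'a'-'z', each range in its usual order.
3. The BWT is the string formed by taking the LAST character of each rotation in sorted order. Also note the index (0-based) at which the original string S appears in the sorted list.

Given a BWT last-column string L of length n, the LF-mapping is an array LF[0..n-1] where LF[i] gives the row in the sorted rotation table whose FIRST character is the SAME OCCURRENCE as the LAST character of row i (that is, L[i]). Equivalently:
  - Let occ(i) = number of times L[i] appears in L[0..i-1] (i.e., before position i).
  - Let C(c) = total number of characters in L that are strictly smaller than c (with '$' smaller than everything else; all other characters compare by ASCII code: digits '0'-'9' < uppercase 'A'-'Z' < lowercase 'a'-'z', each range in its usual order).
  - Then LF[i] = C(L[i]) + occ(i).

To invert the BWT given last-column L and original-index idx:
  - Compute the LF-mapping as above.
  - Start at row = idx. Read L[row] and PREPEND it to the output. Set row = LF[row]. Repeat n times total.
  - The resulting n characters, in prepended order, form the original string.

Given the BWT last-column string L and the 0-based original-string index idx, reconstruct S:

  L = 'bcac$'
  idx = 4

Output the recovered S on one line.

Answer: ccab$

Derivation:
LF mapping: 2 3 1 4 0
Walk LF starting at row 4, prepending L[row]:
  step 1: row=4, L[4]='$', prepend. Next row=LF[4]=0
  step 2: row=0, L[0]='b', prepend. Next row=LF[0]=2
  step 3: row=2, L[2]='a', prepend. Next row=LF[2]=1
  step 4: row=1, L[1]='c', prepend. Next row=LF[1]=3
  step 5: row=3, L[3]='c', prepend. Next row=LF[3]=4
Reversed output: ccab$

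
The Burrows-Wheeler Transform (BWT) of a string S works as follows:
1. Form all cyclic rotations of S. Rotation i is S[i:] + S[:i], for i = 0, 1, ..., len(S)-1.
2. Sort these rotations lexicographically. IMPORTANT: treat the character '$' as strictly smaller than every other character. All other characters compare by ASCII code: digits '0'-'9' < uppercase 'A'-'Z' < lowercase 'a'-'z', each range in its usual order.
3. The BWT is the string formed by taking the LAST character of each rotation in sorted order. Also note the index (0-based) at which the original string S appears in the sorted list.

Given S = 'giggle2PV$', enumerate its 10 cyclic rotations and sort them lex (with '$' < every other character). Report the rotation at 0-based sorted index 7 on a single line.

All 10 rotations (rotation i = S[i:]+S[:i]):
  rot[0] = giggle2PV$
  rot[1] = iggle2PV$g
  rot[2] = ggle2PV$gi
  rot[3] = gle2PV$gig
  rot[4] = le2PV$gigg
  rot[5] = e2PV$giggl
  rot[6] = 2PV$giggle
  rot[7] = PV$giggle2
  rot[8] = V$giggle2P
  rot[9] = $giggle2PV
Sorted (with $ < everything):
  sorted[0] = $giggle2PV
  sorted[1] = 2PV$giggle
  sorted[2] = PV$giggle2
  sorted[3] = V$giggle2P
  sorted[4] = e2PV$giggl
  sorted[5] = ggle2PV$gi
  sorted[6] = giggle2PV$
  sorted[7] = gle2PV$gig
  sorted[8] = iggle2PV$g
  sorted[9] = le2PV$gigg
sorted[7] = gle2PV$gig

Answer: gle2PV$gig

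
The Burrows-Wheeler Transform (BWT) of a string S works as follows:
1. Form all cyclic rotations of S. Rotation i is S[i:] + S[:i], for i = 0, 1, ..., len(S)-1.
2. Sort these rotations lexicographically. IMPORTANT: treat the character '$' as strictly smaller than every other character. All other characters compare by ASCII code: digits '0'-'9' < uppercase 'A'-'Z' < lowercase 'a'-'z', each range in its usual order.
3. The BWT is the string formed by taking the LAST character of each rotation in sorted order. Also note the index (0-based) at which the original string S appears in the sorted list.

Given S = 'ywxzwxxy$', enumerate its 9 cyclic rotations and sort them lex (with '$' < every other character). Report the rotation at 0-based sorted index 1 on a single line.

Answer: wxxy$ywxz

Derivation:
All 9 rotations (rotation i = S[i:]+S[:i]):
  rot[0] = ywxzwxxy$
  rot[1] = wxzwxxy$y
  rot[2] = xzwxxy$yw
  rot[3] = zwxxy$ywx
  rot[4] = wxxy$ywxz
  rot[5] = xxy$ywxzw
  rot[6] = xy$ywxzwx
  rot[7] = y$ywxzwxx
  rot[8] = $ywxzwxxy
Sorted (with $ < everything):
  sorted[0] = $ywxzwxxy
  sorted[1] = wxxy$ywxz
  sorted[2] = wxzwxxy$y
  sorted[3] = xxy$ywxzw
  sorted[4] = xy$ywxzwx
  sorted[5] = xzwxxy$yw
  sorted[6] = y$ywxzwxx
  sorted[7] = ywxzwxxy$
  sorted[8] = zwxxy$ywx
sorted[1] = wxxy$ywxz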